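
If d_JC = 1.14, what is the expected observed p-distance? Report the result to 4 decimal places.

p = (3/4)(1 − e^(−4d/3)) = 0.75 × (1 − e^(-1.52)) = 0.75 × (1 − 0.218712) = 0.585966.

0.5860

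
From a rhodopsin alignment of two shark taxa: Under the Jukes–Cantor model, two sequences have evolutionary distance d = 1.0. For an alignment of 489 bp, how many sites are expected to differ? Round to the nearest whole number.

270

Invert JC69: p = (3/4)(1 − e^(−4d/3)) = 0.75 × (1 − e^(-1.333333)) = 0.75 × (1 − 0.263597) = 0.552302.
Expected differing sites = pL ≈ 0.552302 × 489 = 270.075678 ≈ 270.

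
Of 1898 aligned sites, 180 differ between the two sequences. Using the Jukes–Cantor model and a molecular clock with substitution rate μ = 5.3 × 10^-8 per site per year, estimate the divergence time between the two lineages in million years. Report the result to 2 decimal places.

p = 180/1898 ≈ 0.094837.
d = −(3/4) ln(1 − 4p/3) = −0.75 ln(1 − 0.126449) = −0.75 ln(0.873551)
  = −0.75 × (-0.135189) = 0.101392 substitutions/site.
Under a molecular clock d = 2μt, so t = d/(2μ) = 0.101392 / (2 × 5.3 × 10^-8) = 0.96 million years.

0.96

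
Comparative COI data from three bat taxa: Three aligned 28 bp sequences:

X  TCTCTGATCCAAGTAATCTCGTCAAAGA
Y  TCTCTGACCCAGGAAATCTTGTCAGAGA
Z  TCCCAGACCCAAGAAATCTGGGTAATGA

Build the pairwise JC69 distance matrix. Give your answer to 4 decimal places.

d(X,Y) = 0.2040, d(X,Z) = 0.3597, d(Y,Z) = 0.3597

X–Y: 5/28 sites differ → p ≈ 0.178571, d = −0.75 ln(1 − 0.238095) = 0.203950 ≈ 0.2040.
X–Z: 8/28 sites differ → p ≈ 0.285714, d = −0.75 ln(1 − 0.380952) = 0.359679 ≈ 0.3597.
Y–Z: 8/28 sites differ → p ≈ 0.285714, d = −0.75 ln(1 − 0.380952) = 0.359679 ≈ 0.3597.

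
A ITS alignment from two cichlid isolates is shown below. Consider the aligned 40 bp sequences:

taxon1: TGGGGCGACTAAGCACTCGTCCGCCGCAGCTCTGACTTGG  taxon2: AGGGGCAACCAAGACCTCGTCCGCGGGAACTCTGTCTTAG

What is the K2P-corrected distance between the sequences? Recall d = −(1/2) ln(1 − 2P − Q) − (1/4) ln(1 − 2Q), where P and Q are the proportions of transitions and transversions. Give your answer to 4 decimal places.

0.3046

Of 40 sites, 4 differences are transitions and 6 are transversions, so P = 4/40 = 0.1 and Q = 6/40 = 0.15.
Under the Kimura two-parameter model, d = −½ ln(1 − 2P − Q) − ¼ ln(1 − 2Q).
1 − 2P − Q = 0.65, giving −½ ln(0.65) = 0.215391.
1 − 2Q = 0.7, giving −¼ ln(0.7) = 0.089169.
d = 0.215391 + 0.089169 = 0.304560.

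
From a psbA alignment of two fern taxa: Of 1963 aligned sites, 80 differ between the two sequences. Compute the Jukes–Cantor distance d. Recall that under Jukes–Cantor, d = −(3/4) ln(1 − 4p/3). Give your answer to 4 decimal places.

0.0419

p = 80/1963 ≈ 0.040754.
d = −(3/4) ln(1 − 4p/3) = −0.75 ln(1 − 0.054339) = −0.75 ln(0.945661)
  = −0.75 × (-0.055871) = 0.041903 substitutions/site.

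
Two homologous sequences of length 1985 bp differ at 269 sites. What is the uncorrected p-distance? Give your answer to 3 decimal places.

p = 269/1985 = 0.135516… ≈ 0.136 (to 3 d.p.).

0.136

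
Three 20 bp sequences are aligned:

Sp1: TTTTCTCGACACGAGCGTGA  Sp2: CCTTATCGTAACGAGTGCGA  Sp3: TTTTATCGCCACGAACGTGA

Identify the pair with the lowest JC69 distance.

Sp1–Sp2: 7/20 differ, p = 0.350, d = 0.471.
Sp1–Sp3: 3/20 differ, p = 0.150, d = 0.167.
Sp2–Sp3: 7/20 differ, p = 0.350, d = 0.471.
The smallest distance is between Sp1 and Sp3.

Sp1 and Sp3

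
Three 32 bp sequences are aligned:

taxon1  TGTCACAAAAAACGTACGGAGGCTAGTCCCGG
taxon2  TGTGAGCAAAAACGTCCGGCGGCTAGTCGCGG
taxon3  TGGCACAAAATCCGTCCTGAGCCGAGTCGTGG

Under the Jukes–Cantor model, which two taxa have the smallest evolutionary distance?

taxon1–taxon2: 6/32 differ, p = 0.188, d = 0.216.
taxon1–taxon3: 9/32 differ, p = 0.281, d = 0.353.
taxon2–taxon3: 11/32 differ, p = 0.344, d = 0.460.
The smallest distance is between taxon1 and taxon2.

taxon1 and taxon2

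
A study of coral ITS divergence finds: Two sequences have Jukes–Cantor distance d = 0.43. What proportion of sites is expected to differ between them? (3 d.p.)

p = (3/4)(1 − e^(−4d/3)) = 0.75 × (1 − e^(-0.573333)) = 0.75 × (1 − 0.563644) = 0.327267.

0.327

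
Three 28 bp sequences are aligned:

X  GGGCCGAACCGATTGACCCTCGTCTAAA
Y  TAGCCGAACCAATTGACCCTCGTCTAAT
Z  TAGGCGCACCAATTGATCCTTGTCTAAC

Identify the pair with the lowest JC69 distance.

X and Y

X–Y: 4/28 differ, p = 0.143, d = 0.158.
X–Z: 8/28 differ, p = 0.286, d = 0.360.
Y–Z: 5/28 differ, p = 0.179, d = 0.204.
The smallest distance is between X and Y.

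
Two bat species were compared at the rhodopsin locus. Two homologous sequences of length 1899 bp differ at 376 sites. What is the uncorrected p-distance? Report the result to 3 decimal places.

0.198

p = 376/1899 = 0.197998… ≈ 0.198 (to 3 d.p.).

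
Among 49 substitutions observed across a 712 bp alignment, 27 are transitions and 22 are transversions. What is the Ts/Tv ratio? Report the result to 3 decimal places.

1.227

R = 27/22 = 1.227272… ≈ 1.227 (to 3 d.p.).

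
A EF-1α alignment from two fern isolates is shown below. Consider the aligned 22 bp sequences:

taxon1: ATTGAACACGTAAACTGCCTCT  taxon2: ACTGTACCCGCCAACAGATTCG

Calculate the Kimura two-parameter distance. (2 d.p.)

0.59

Of 22 sites, 3 differences are transitions and 6 are transversions, so P = 3/22 ≈ 0.136364 and Q = 6/22 ≈ 0.272727.
Under the Kimura two-parameter model, d = −½ ln(1 − 2P − Q) − ¼ ln(1 − 2Q).
1 − 2P − Q = 0.454545, giving −½ ln(0.454545) = 0.394229.
1 − 2Q = 0.454546, giving −¼ ln(0.454546) = 0.197114.
d = 0.394229 + 0.197114 = 0.591343.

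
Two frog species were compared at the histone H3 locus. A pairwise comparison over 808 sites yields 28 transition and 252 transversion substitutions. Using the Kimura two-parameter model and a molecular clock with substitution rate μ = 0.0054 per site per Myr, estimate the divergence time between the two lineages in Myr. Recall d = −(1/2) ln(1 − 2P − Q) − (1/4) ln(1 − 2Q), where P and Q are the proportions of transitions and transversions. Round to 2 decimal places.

P = 28/808 ≈ 0.034653 and Q = 252/808 ≈ 0.311881.
Under the Kimura two-parameter model, d = −½ ln(1 − 2P − Q) − ¼ ln(1 − 2Q).
1 − 2P − Q = 0.618813, giving −½ ln(0.618813) = 0.239976.
1 − 2Q = 0.376238, giving −¼ ln(0.376238) = 0.244383.
d = 0.239976 + 0.244383 = 0.484359.
Under a molecular clock d = 2μt, so t = d/(2μ) = 0.484359 / (2 × 0.0054) = 44.85 Myr.

44.85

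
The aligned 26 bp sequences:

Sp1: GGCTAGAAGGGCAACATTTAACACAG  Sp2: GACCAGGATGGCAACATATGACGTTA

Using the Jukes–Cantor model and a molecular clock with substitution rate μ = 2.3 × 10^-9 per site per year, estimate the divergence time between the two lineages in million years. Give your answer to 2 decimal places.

117.25

The sequences differ at 10 of 26 sites (2, 4, 7, 9, 18, 20, 23, 24, 25, 26), so p = 10/26 ≈ 0.384615.
d = −(3/4) ln(1 − 4p/3) = −0.75 ln(1 − 0.51282) = −0.75 ln(0.48718)
  = −0.75 × (-0.719122) = 0.539342 substitutions/site.
Under a molecular clock d = 2μt, so t = d/(2μ) = 0.539342 / (2 × 2.3 × 10^-9) = 117.25 million years.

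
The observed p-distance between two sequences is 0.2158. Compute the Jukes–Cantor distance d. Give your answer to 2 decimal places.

d = −(3/4) ln(1 − 4p/3) = −0.75 ln(1 − 0.287733) = −0.75 ln(0.712267)
  = −0.75 × (-0.339302) = 0.254477 substitutions/site.

0.25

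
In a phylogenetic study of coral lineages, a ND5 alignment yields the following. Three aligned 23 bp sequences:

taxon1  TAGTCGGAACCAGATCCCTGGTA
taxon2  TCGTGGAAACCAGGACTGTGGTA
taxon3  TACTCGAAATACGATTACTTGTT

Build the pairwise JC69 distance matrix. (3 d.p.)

taxon1–taxon2: 7/23 sites differ → p ≈ 0.304348, d = −0.75 ln(1 − 0.405797) = 0.390401 ≈ 0.390.
taxon1–taxon3: 9/23 sites differ → p ≈ 0.391304, d = −0.75 ln(1 − 0.521739) = 0.553199 ≈ 0.553.
taxon2–taxon3: 13/23 sites differ → p ≈ 0.565217, d = −0.75 ln(1 − 0.753623) = 1.050669 ≈ 1.051.

d(taxon1,taxon2) = 0.390, d(taxon1,taxon3) = 0.553, d(taxon2,taxon3) = 1.051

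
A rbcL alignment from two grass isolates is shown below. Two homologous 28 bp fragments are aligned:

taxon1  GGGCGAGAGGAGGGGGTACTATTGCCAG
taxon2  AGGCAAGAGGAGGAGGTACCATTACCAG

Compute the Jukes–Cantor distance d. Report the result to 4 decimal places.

0.2040

The sequences differ at 5 of 28 sites (1, 5, 14, 20, 24), so p = 5/28 ≈ 0.178571.
d = −(3/4) ln(1 − 4p/3) = −0.75 ln(1 − 0.238095) = −0.75 ln(0.761905)
  = −0.75 × (-0.271933) = 0.203950 substitutions/site.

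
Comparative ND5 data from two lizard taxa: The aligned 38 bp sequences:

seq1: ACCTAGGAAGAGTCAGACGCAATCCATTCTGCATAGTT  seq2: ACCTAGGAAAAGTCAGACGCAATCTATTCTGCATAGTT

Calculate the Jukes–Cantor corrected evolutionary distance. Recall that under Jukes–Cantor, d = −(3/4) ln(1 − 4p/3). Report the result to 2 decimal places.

The sequences differ at 2 of 38 sites (10, 25), so p = 2/38 ≈ 0.052632.
d = −(3/4) ln(1 − 4p/3) = −0.75 ln(1 − 0.070176) = −0.75 ln(0.929824)
  = −0.75 × (-0.072760) = 0.054570 substitutions/site.

0.05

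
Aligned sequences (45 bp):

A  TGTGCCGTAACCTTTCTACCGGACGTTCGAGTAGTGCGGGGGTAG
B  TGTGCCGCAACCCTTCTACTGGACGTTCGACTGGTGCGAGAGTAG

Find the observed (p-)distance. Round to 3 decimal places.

0.156

The sequences differ at 7 of 45 positions (sites 8, 13, 20, 31, 33, 39, 41).
p = 7/45 = 0.155555… ≈ 0.156 (to 3 d.p.).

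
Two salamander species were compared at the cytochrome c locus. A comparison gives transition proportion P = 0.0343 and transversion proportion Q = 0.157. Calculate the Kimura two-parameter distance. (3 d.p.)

Under the Kimura two-parameter model, d = −½ ln(1 − 2P − Q) − ¼ ln(1 − 2Q).
1 − 2P − Q = 0.7744, giving −½ ln(0.7744) = 0.127833.
1 − 2Q = 0.686, giving −¼ ln(0.686) = 0.094219.
d = 0.127833 + 0.094219 = 0.222052.

0.222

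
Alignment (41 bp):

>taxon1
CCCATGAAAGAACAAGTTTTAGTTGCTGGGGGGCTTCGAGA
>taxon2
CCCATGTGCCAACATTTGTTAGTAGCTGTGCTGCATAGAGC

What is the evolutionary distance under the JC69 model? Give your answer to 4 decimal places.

0.4556

The sequences differ at 14 of 41 sites, so p = 14/41 ≈ 0.341463.
d = −(3/4) ln(1 − 4p/3) = −0.75 ln(1 − 0.455284) = −0.75 ln(0.544716)
  = −0.75 × (-0.607491) = 0.455618 substitutions/site.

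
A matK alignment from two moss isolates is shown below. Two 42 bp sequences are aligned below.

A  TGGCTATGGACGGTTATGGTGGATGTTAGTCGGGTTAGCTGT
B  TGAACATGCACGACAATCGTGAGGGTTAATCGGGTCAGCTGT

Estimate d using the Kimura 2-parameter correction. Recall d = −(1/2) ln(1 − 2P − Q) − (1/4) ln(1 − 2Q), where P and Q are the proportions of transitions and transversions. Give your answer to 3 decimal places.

Of 42 sites, 8 differences are transitions and 5 are transversions, so P = 8/42 ≈ 0.190476 and Q = 5/42 ≈ 0.119048.
Under the Kimura two-parameter model, d = −½ ln(1 − 2P − Q) − ¼ ln(1 − 2Q).
1 − 2P − Q = 0.5, giving −½ ln(0.5) = 0.346574.
1 − 2Q = 0.761904, giving −¼ ln(0.761904) = 0.067984.
d = 0.346574 + 0.067984 = 0.414558.

0.415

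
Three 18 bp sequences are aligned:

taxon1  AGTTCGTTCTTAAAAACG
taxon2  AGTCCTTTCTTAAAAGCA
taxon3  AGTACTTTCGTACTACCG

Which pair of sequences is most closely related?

taxon1–taxon2: 4/18 differ, p = 0.222, d = 0.264.
taxon1–taxon3: 6/18 differ, p = 0.333, d = 0.441.
taxon2–taxon3: 6/18 differ, p = 0.333, d = 0.441.
The smallest distance is between taxon1 and taxon2.

taxon1 and taxon2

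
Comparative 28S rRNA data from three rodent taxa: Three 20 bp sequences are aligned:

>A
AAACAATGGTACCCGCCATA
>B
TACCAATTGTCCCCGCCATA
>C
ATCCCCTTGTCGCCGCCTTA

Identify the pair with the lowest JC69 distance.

A–B: 4/20 differ, p = 0.200, d = 0.233.
A–C: 8/20 differ, p = 0.400, d = 0.572.
B–C: 6/20 differ, p = 0.300, d = 0.383.
The smallest distance is between A and B.

A and B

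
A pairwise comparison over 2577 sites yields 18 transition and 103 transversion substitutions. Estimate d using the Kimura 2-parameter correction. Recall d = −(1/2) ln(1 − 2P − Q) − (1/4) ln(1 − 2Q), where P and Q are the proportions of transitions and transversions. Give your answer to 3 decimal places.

0.049

P = 18/2577 ≈ 0.006985 and Q = 103/2577 ≈ 0.039969.
Under the Kimura two-parameter model, d = −½ ln(1 − 2P − Q) − ¼ ln(1 − 2Q).
1 − 2P − Q = 0.946061, giving −½ ln(0.946061) = 0.027724.
1 − 2Q = 0.920062, giving −¼ ln(0.920062) = 0.020829.
d = 0.027724 + 0.020829 = 0.048553.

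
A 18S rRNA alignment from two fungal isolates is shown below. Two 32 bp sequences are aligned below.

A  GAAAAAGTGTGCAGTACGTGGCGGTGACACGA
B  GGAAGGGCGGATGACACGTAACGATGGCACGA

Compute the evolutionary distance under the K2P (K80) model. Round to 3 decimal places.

Of 32 sites, 13 differences are transitions and 1 are transversions, so P = 13/32 = 0.40625 and Q = 1/32 = 0.03125.
Under the Kimura two-parameter model, d = −½ ln(1 − 2P − Q) − ¼ ln(1 − 2Q).
1 − 2P − Q = 0.15625, giving −½ ln(0.15625) = 0.928149.
1 − 2Q = 0.9375, giving −¼ ln(0.9375) = 0.016135.
d = 0.928149 + 0.016135 = 0.944284.

0.944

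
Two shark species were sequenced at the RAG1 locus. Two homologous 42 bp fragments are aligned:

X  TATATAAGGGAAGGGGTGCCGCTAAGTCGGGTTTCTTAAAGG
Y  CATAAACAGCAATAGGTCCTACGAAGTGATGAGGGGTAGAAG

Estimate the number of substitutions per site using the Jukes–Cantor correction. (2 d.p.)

0.82

The sequences differ at 21 of 42 sites, so p = 21/42 = 0.5.
d = −(3/4) ln(1 − 4p/3) = −0.75 ln(1 − 0.666667) = −0.75 ln(0.333333)
  = −0.75 × (-1.098613) = 0.823960 substitutions/site.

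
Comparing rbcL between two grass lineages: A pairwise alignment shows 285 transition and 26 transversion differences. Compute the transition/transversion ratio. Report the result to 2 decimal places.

10.96

R = 285/26 = 10.961538… ≈ 10.96 (to 2 d.p.).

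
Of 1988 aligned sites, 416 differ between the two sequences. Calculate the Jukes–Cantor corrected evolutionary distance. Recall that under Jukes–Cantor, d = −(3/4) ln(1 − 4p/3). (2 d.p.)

0.25

p = 416/1988 ≈ 0.209256.
d = −(3/4) ln(1 − 4p/3) = −0.75 ln(1 − 0.279008) = −0.75 ln(0.720992)
  = −0.75 × (-0.327127) = 0.245345 substitutions/site.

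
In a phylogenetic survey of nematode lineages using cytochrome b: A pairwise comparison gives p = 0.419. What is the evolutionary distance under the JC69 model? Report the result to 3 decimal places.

d = −(3/4) ln(1 − 4p/3) = −0.75 ln(1 − 0.558667) = −0.75 ln(0.441333)
  = −0.75 × (-0.817956) = 0.613467 substitutions/site.

0.613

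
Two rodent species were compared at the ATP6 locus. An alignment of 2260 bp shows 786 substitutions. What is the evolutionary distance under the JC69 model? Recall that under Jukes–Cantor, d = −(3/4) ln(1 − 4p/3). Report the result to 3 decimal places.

0.467

p = 786/2260 ≈ 0.347788.
d = −(3/4) ln(1 − 4p/3) = −0.75 ln(1 − 0.463717) = −0.75 ln(0.536283)
  = −0.75 × (-0.623093) = 0.467320 substitutions/site.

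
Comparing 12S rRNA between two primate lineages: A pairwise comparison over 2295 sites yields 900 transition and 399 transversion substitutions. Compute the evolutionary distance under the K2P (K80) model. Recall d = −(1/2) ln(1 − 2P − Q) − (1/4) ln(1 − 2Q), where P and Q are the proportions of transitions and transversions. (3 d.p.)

P = 900/2295 ≈ 0.392157 and Q = 399/2295 ≈ 0.173856.
Under the Kimura two-parameter model, d = −½ ln(1 − 2P − Q) − ¼ ln(1 − 2Q).
1 − 2P − Q = 0.04183, giving −½ ln(0.04183) = 1.587071.
1 − 2Q = 0.652288, giving −¼ ln(0.652288) = 0.106817.
d = 1.587071 + 0.106817 = 1.693888.

1.694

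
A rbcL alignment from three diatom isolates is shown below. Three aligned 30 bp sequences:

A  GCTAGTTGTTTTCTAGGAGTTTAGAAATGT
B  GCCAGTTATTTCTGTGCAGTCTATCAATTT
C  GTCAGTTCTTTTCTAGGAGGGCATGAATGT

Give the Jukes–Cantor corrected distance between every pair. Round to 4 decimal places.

A–B: 11/30 sites differ → p ≈ 0.366667, d = −0.75 ln(1 − 0.488889) = 0.503376 ≈ 0.5034.
A–C: 8/30 sites differ → p ≈ 0.266667, d = −0.75 ln(1 − 0.355556) = 0.329526 ≈ 0.3295.
B–C: 12/30 sites differ → p = 0.4, d = −0.75 ln(1 − 0.533333) = 0.571605 ≈ 0.5716.

d(A,B) = 0.5034, d(A,C) = 0.3295, d(B,C) = 0.5716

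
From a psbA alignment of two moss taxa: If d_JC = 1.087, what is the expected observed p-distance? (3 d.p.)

p = (3/4)(1 − e^(−4d/3)) = 0.75 × (1 − e^(-1.449333)) = 0.75 × (1 − 0.234727) = 0.573955.

0.574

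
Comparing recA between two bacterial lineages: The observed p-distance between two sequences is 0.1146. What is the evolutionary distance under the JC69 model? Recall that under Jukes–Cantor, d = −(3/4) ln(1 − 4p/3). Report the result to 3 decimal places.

d = −(3/4) ln(1 − 4p/3) = −0.75 ln(1 − 0.1528) = −0.75 ln(0.8472)
  = −0.75 × (-0.165818) = 0.124364 substitutions/site.

0.124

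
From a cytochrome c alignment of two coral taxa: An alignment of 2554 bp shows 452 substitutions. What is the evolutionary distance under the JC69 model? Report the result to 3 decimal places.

0.202

p = 452/2554 ≈ 0.176977.
d = −(3/4) ln(1 − 4p/3) = −0.75 ln(1 − 0.235969) = −0.75 ln(0.764031)
  = −0.75 × (-0.269147) = 0.201860 substitutions/site.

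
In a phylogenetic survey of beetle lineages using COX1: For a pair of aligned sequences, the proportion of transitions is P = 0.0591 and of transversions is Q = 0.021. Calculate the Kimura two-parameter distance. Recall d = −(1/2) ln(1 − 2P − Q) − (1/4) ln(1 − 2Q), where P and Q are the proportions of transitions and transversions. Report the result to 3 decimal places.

0.086

Under the Kimura two-parameter model, d = −½ ln(1 − 2P − Q) − ¼ ln(1 − 2Q).
1 − 2P − Q = 0.8608, giving −½ ln(0.8608) = 0.074947.
1 − 2Q = 0.958, giving −¼ ln(0.958) = 0.010727.
d = 0.074947 + 0.010727 = 0.085674.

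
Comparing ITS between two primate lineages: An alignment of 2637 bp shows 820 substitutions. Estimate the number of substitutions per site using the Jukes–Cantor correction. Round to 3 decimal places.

0.402

p = 820/2637 ≈ 0.310959.
d = −(3/4) ln(1 − 4p/3) = −0.75 ln(1 − 0.414612) = −0.75 ln(0.585388)
  = −0.75 × (-0.535480) = 0.401610 substitutions/site.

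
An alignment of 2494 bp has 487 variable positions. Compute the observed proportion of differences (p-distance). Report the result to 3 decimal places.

0.195

p = 487/2494 = 0.195268… ≈ 0.195 (to 3 d.p.).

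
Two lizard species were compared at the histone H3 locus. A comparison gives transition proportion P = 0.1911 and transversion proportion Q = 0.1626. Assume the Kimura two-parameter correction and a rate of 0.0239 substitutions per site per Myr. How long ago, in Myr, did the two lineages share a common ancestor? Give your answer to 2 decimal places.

10.29

Under the Kimura two-parameter model, d = −½ ln(1 − 2P − Q) − ¼ ln(1 − 2Q).
1 − 2P − Q = 0.4552, giving −½ ln(0.4552) = 0.393509.
1 − 2Q = 0.6748, giving −¼ ln(0.6748) = 0.098335.
d = 0.393509 + 0.098335 = 0.491844.
Under a molecular clock d = 2μt, so t = d/(2μ) = 0.491844 / (2 × 0.0239) = 10.29 Myr.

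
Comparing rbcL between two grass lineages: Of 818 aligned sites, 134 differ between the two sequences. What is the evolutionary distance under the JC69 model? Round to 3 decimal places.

0.185

p = 134/818 ≈ 0.163814.
d = −(3/4) ln(1 − 4p/3) = −0.75 ln(1 − 0.218419) = −0.75 ln(0.781581)
  = −0.75 × (-0.246436) = 0.184827 substitutions/site.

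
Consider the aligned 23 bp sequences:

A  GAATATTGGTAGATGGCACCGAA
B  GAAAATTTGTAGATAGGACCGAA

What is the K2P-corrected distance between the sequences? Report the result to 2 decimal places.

Of 23 sites, 1 differences are transitions and 3 are transversions, so P = 1/23 ≈ 0.043478 and Q = 3/23 ≈ 0.130435.
Under the Kimura two-parameter model, d = −½ ln(1 − 2P − Q) − ¼ ln(1 − 2Q).
1 − 2P − Q = 0.782609, giving −½ ln(0.782609) = 0.122561.
1 − 2Q = 0.73913, giving −¼ ln(0.73913) = 0.075570.
d = 0.122561 + 0.075570 = 0.198131.

0.20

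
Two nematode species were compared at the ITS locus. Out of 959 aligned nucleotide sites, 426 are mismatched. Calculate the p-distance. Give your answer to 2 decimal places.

p = 426/959 = 0.444212… ≈ 0.44 (to 2 d.p.).

0.44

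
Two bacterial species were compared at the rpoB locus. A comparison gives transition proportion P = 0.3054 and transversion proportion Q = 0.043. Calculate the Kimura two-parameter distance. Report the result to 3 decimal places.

Under the Kimura two-parameter model, d = −½ ln(1 − 2P − Q) − ¼ ln(1 − 2Q).
1 − 2P − Q = 0.3462, giving −½ ln(0.3462) = 0.530369.
1 − 2Q = 0.914, giving −¼ ln(0.914) = 0.022481.
d = 0.530369 + 0.022481 = 0.552850.

0.553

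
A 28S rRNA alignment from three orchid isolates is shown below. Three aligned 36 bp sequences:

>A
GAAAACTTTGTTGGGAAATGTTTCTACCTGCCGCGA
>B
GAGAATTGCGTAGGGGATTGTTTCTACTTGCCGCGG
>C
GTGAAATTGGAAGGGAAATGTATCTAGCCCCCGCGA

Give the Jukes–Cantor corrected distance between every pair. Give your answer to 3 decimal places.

A–B: 9/36 sites differ → p = 0.25, d = −0.75 ln(1 − 0.333333) = 0.304098 ≈ 0.304.
A–C: 10/36 sites differ → p ≈ 0.277778, d = −0.75 ln(1 − 0.370371) = 0.346968 ≈ 0.347.
B–C: 13/36 sites differ → p ≈ 0.361111, d = −0.75 ln(1 − 0.481481) = 0.492584 ≈ 0.493.

d(A,B) = 0.304, d(A,C) = 0.347, d(B,C) = 0.493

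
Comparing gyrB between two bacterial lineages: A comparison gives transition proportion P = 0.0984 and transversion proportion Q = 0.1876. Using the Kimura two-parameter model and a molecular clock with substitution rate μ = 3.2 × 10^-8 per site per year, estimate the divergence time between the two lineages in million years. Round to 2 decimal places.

Under the Kimura two-parameter model, d = −½ ln(1 − 2P − Q) − ¼ ln(1 − 2Q).
1 − 2P − Q = 0.6156, giving −½ ln(0.6156) = 0.242579.
1 − 2Q = 0.6248, giving −¼ ln(0.6248) = 0.117581.
d = 0.242579 + 0.117581 = 0.360160.
Under a molecular clock d = 2μt, so t = d/(2μ) = 0.360160 / (2 × 3.2 × 10^-8) = 5.63 million years.

5.63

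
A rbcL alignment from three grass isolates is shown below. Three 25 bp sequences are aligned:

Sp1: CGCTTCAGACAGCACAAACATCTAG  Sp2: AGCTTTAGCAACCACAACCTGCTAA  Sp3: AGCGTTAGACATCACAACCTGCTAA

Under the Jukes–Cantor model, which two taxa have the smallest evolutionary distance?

Sp2 and Sp3

Sp1–Sp2: 9/25 differ, p = 0.360, d = 0.490.
Sp1–Sp3: 8/25 differ, p = 0.320, d = 0.417.
Sp2–Sp3: 4/25 differ, p = 0.160, d = 0.180.
The smallest distance is between Sp2 and Sp3.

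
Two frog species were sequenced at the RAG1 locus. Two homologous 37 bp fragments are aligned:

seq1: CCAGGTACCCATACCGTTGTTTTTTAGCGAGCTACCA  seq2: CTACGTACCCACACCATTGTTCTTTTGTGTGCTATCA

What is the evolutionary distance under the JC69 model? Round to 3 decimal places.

0.294

The sequences differ at 9 of 37 sites (2, 4, 12, 16, 22, 26, 28, 30, 35), so p = 9/37 ≈ 0.243243.
d = −(3/4) ln(1 − 4p/3) = −0.75 ln(1 − 0.324324) = −0.75 ln(0.675676)
  = −0.75 × (-0.392042) = 0.294032 substitutions/site.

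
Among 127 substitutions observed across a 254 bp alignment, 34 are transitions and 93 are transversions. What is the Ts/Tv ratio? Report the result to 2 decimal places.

0.37

R = 34/93 = 0.365591… ≈ 0.37 (to 2 d.p.).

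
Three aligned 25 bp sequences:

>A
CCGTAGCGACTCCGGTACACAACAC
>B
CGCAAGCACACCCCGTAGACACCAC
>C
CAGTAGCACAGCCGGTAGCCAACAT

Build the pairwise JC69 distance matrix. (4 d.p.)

d(A,B) = 0.5716, d(A,C) = 0.4172, d(B,C) = 0.4172

A–B: 10/25 sites differ → p = 0.4, d = −0.75 ln(1 − 0.533333) = 0.571605 ≈ 0.5716.
A–C: 8/25 sites differ → p = 0.32, d = −0.75 ln(1 − 0.426667) = 0.417216 ≈ 0.4172.
B–C: 8/25 sites differ → p = 0.32, d = −0.75 ln(1 − 0.426667) = 0.417216 ≈ 0.4172.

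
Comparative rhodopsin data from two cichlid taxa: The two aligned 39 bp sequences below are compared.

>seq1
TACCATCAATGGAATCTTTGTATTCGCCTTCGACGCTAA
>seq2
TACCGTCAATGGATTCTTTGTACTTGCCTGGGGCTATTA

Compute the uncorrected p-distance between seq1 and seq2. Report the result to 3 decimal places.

0.256

The sequences differ at 10 of 39 positions (sites 5, 14, 23, 25, 30, 31, 33, 35, 36, 38).
p = 10/39 = 0.256410… ≈ 0.256 (to 3 d.p.).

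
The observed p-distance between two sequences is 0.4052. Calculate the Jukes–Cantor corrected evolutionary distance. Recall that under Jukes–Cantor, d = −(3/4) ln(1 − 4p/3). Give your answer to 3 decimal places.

d = −(3/4) ln(1 − 4p/3) = −0.75 ln(1 − 0.540267) = −0.75 ln(0.459733)
  = −0.75 × (-0.777109) = 0.582832 substitutions/site.

0.583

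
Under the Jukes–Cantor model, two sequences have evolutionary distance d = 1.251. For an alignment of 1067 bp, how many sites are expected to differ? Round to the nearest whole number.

Invert JC69: p = (3/4)(1 − e^(−4d/3)) = 0.75 × (1 − e^(-1.668)) = 0.75 × (1 − 0.188624) = 0.608532.
Expected differing sites = pL ≈ 0.608532 × 1067 = 649.303644 ≈ 649.

649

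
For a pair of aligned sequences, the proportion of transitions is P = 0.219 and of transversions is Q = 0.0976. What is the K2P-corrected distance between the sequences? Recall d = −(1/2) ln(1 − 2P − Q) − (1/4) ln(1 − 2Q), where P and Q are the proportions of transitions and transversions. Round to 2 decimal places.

Under the Kimura two-parameter model, d = −½ ln(1 − 2P − Q) − ¼ ln(1 − 2Q).
1 − 2P − Q = 0.4644, giving −½ ln(0.4644) = 0.383505.
1 − 2Q = 0.8048, giving −¼ ln(0.8048) = 0.054290.
d = 0.383505 + 0.054290 = 0.437795.

0.44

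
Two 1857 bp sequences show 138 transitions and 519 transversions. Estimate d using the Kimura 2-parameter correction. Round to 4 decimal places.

0.4841

P = 138/1857 ≈ 0.074313 and Q = 519/1857 ≈ 0.279483.
Under the Kimura two-parameter model, d = −½ ln(1 − 2P − Q) − ¼ ln(1 − 2Q).
1 − 2P − Q = 0.571891, giving −½ ln(0.571891) = 0.279403.
1 − 2Q = 0.441034, giving −¼ ln(0.441034) = 0.204658.
d = 0.279403 + 0.204658 = 0.484061.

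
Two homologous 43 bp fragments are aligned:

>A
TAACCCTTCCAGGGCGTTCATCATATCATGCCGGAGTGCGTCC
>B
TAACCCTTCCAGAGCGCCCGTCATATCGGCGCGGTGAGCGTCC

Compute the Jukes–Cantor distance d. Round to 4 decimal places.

0.2784

The sequences differ at 10 of 43 sites (13, 17, 18, 20, 28, 29, 30, 31, 35, 37), so p = 10/43 ≈ 0.232558.
d = −(3/4) ln(1 − 4p/3) = −0.75 ln(1 − 0.310077) = −0.75 ln(0.689923)
  = −0.75 × (-0.371175) = 0.278381 substitutions/site.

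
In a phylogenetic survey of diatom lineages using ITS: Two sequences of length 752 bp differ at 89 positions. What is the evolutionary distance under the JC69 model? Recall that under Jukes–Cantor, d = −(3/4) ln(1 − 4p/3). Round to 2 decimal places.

p = 89/752 ≈ 0.118351.
d = −(3/4) ln(1 − 4p/3) = −0.75 ln(1 − 0.157801) = −0.75 ln(0.842199)
  = −0.75 × (-0.171739) = 0.128804 substitutions/site.

0.13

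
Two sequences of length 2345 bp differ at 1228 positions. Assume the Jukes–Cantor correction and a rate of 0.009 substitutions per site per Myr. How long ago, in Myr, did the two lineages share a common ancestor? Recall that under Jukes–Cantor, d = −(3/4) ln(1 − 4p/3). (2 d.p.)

p = 1228/2345 ≈ 0.523667.
d = −(3/4) ln(1 − 4p/3) = −0.75 ln(1 − 0.698223) = −0.75 ln(0.301777)
  = −0.75 × (-1.198067) = 0.898550 substitutions/site.
Under a molecular clock d = 2μt, so t = d/(2μ) = 0.898550 / (2 × 0.009) = 49.92 Myr.

49.92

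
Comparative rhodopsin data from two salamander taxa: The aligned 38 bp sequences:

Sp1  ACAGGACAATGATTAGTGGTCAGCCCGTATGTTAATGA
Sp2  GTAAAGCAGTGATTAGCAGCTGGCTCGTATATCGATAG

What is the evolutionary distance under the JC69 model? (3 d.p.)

The sequences differ at 17 of 38 sites, so p = 17/38 ≈ 0.447368.
d = −(3/4) ln(1 − 4p/3) = −0.75 ln(1 − 0.596491) = −0.75 ln(0.403509)
  = −0.75 × (-0.907556) = 0.680667 substitutions/site.

0.681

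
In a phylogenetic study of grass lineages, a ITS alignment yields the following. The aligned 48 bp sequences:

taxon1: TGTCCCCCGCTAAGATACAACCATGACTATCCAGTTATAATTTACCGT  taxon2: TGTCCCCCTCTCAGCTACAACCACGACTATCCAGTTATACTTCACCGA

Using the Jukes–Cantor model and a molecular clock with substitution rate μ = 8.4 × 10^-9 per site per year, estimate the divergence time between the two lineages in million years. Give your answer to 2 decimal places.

The sequences differ at 7 of 48 sites (9, 12, 15, 24, 40, 43, 48), so p = 7/48 ≈ 0.145833.
d = −(3/4) ln(1 − 4p/3) = −0.75 ln(1 − 0.194444) = −0.75 ln(0.805556)
  = −0.75 × (-0.216223) = 0.162167 substitutions/site.
Under a molecular clock d = 2μt, so t = d/(2μ) = 0.162167 / (2 × 8.4 × 10^-9) = 9.65 million years.

9.65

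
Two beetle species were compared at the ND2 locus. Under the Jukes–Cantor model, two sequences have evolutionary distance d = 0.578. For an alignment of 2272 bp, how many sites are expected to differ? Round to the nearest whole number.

Invert JC69: p = (3/4)(1 − e^(−4d/3)) = 0.75 × (1 − e^(-0.770667)) = 0.75 × (1 − 0.462704) = 0.402972.
Expected differing sites = pL ≈ 0.402972 × 2272 = 915.552384 ≈ 916.

916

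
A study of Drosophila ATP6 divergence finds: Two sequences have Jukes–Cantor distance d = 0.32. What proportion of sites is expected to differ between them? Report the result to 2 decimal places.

0.26

p = (3/4)(1 − e^(−4d/3)) = 0.75 × (1 − e^(-0.426667)) = 0.75 × (1 − 0.652681) = 0.260489.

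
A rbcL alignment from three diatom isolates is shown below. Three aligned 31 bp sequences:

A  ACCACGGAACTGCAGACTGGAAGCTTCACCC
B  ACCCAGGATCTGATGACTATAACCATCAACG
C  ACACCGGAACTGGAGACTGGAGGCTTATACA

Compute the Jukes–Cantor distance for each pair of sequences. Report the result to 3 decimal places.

d(A,B) = 0.481, d(A,C) = 0.316, d(B,C) = 0.614

A–B: 11/31 sites differ → p ≈ 0.354839, d = −0.75 ln(1 − 0.473119) = 0.480585 ≈ 0.481.
A–C: 8/31 sites differ → p ≈ 0.258065, d = −0.75 ln(1 − 0.344087) = 0.316295 ≈ 0.316.
B–C: 13/31 sites differ → p ≈ 0.419355, d = −0.75 ln(1 − 0.55914) = 0.614271 ≈ 0.614.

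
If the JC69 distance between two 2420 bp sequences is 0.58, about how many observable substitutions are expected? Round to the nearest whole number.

977

Invert JC69: p = (3/4)(1 − e^(−4d/3)) = 0.75 × (1 − e^(-0.773333)) = 0.75 × (1 − 0.461472) = 0.403896.
Expected differing sites = pL ≈ 0.403896 × 2420 = 977.42832 ≈ 977.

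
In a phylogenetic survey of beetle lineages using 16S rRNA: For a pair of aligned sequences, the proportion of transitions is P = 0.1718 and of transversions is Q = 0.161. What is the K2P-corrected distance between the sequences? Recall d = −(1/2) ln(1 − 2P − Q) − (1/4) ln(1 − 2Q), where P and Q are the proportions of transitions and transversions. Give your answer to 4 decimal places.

Under the Kimura two-parameter model, d = −½ ln(1 − 2P − Q) − ¼ ln(1 − 2Q).
1 − 2P − Q = 0.4954, giving −½ ln(0.4954) = 0.351195.
1 − 2Q = 0.678, giving −¼ ln(0.678) = 0.097152.
d = 0.351195 + 0.097152 = 0.448347.

0.4483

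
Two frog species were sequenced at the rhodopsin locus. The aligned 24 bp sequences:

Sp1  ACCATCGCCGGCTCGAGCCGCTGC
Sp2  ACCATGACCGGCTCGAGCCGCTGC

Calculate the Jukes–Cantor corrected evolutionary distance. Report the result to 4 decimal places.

The sequences differ at 2 of 24 sites (6, 7), so p = 2/24 ≈ 0.083333.
d = −(3/4) ln(1 − 4p/3) = −0.75 ln(1 − 0.111111) = −0.75 ln(0.888889)
  = −0.75 × (-0.117783) = 0.088337 substitutions/site.

0.0883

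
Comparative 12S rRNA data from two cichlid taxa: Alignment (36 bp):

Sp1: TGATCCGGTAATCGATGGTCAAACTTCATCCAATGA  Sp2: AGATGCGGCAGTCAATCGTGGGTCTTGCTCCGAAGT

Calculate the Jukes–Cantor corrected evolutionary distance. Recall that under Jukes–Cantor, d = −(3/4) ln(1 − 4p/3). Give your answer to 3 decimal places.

The sequences differ at 15 of 36 sites, so p = 15/36 ≈ 0.416667.
d = −(3/4) ln(1 − 4p/3) = −0.75 ln(1 − 0.555556) = −0.75 ln(0.444444)
  = −0.75 × (-0.810931) = 0.608198 substitutions/site.

0.608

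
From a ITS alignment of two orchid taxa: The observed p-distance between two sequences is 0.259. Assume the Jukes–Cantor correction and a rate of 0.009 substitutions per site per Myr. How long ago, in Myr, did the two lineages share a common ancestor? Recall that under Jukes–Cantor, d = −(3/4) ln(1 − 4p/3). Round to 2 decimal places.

d = −(3/4) ln(1 − 4p/3) = −0.75 ln(1 − 0.345333) = −0.75 ln(0.654667)
  = −0.75 × (-0.423629) = 0.317722 substitutions/site.
Under a molecular clock d = 2μt, so t = d/(2μ) = 0.317722 / (2 × 0.009) = 17.65 Myr.

17.65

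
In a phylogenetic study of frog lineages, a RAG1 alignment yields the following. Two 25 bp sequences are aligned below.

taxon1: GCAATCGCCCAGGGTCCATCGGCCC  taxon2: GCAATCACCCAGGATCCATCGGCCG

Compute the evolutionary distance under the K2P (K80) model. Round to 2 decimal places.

0.13

Of 25 sites, 2 differences are transitions and 1 are transversions, so P = 2/25 = 0.08 and Q = 1/25 = 0.04.
Under the Kimura two-parameter model, d = −½ ln(1 − 2P − Q) − ¼ ln(1 − 2Q).
1 − 2P − Q = 0.8, giving −½ ln(0.8) = 0.111572.
1 − 2Q = 0.92, giving −¼ ln(0.92) = 0.020845.
d = 0.111572 + 0.020845 = 0.132417.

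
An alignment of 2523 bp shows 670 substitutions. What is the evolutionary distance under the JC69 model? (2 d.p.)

p = 670/2523 ≈ 0.265557.
d = −(3/4) ln(1 − 4p/3) = −0.75 ln(1 − 0.354076) = −0.75 ln(0.645924)
  = −0.75 × (-0.437073) = 0.327805 substitutions/site.

0.33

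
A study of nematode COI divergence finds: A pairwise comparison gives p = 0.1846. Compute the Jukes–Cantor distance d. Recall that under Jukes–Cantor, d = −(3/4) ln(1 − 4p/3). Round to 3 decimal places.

0.212

d = −(3/4) ln(1 − 4p/3) = −0.75 ln(1 − 0.246133) = −0.75 ln(0.753867)
  = −0.75 × (-0.282539) = 0.211904 substitutions/site.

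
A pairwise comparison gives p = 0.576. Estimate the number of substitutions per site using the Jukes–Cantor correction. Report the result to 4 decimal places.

d = −(3/4) ln(1 − 4p/3) = −0.75 ln(1 − 0.768) = −0.75 ln(0.232)
  = −0.75 × (-1.461018) = 1.095764 substitutions/site.

1.0958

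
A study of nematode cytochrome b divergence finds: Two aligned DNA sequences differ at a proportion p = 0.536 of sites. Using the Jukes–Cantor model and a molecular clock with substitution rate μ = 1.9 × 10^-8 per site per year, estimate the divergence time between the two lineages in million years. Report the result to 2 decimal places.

24.75

d = −(3/4) ln(1 − 4p/3) = −0.75 ln(1 − 0.714667) = −0.75 ln(0.285333)
  = −0.75 × (-1.254098) = 0.940574 substitutions/site.
Under a molecular clock d = 2μt, so t = d/(2μ) = 0.940574 / (2 × 1.9 × 10^-8) = 24.75 million years.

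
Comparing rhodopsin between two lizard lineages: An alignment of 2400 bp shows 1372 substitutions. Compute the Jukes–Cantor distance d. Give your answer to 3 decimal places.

1.077

p = 1372/2400 ≈ 0.571667.
d = −(3/4) ln(1 − 4p/3) = −0.75 ln(1 − 0.762223) = −0.75 ln(0.237777)
  = −0.75 × (-1.436422) = 1.077317 substitutions/site.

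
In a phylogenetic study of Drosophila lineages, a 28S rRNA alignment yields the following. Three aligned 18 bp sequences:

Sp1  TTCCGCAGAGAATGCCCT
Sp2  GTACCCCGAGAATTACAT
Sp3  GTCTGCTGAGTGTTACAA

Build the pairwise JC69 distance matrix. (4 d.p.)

d(Sp1,Sp2) = 0.5482, d(Sp1,Sp3) = 0.8240, d(Sp2,Sp3) = 0.5482

Sp1–Sp2: 7/18 sites differ → p ≈ 0.388889, d = −0.75 ln(1 − 0.518519) = 0.548166 ≈ 0.5482.
Sp1–Sp3: 9/18 sites differ → p = 0.5, d = −0.75 ln(1 − 0.666667) = 0.823960 ≈ 0.8240.
Sp2–Sp3: 7/18 sites differ → p ≈ 0.388889, d = −0.75 ln(1 − 0.518519) = 0.548166 ≈ 0.5482.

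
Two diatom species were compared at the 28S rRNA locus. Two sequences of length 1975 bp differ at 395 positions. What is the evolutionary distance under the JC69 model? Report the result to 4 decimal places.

0.2326

p = 395/1975 = 0.2.
d = −(3/4) ln(1 − 4p/3) = −0.75 ln(1 − 0.266667) = −0.75 ln(0.733333)
  = −0.75 × (-0.310155) = 0.232616 substitutions/site.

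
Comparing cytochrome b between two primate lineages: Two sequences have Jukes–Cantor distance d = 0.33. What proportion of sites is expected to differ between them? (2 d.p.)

0.27

p = (3/4)(1 − e^(−4d/3)) = 0.75 × (1 − e^(-0.44)) = 0.75 × (1 − 0.644036) = 0.266973.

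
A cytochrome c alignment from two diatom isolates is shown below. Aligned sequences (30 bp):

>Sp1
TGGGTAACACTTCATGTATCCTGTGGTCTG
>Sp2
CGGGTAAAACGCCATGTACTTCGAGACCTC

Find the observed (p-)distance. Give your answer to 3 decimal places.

0.400

The sequences differ at 12 of 30 positions.
p = 12/30 = 0.400.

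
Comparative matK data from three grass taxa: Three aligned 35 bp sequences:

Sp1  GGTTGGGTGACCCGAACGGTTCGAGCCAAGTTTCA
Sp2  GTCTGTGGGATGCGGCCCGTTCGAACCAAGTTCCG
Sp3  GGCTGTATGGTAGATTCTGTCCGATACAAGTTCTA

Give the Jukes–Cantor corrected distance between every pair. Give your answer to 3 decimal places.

d(Sp1,Sp2) = 0.458, d(Sp1,Sp3) = 0.705, d(Sp2,Sp3) = 0.635

Sp1–Sp2: 12/35 sites differ → p ≈ 0.342857, d = −0.75 ln(1 − 0.457143) = 0.458182 ≈ 0.458.
Sp1–Sp3: 16/35 sites differ → p ≈ 0.457143, d = −0.75 ln(1 − 0.609524) = 0.705292 ≈ 0.705.
Sp2–Sp3: 15/35 sites differ → p ≈ 0.428571, d = −0.75 ln(1 − 0.571428) = 0.635472 ≈ 0.635.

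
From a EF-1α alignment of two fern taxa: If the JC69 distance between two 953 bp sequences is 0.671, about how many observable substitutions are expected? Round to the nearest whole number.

423

Invert JC69: p = (3/4)(1 − e^(−4d/3)) = 0.75 × (1 − e^(-0.894667)) = 0.75 × (1 − 0.408744) = 0.443442.
Expected differing sites = pL ≈ 0.443442 × 953 = 422.600226 ≈ 423.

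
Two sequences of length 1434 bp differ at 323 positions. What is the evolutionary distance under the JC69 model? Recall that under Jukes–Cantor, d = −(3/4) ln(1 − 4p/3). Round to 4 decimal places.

0.2679

p = 323/1434 ≈ 0.225244.
d = −(3/4) ln(1 − 4p/3) = −0.75 ln(1 − 0.300325) = −0.75 ln(0.699675)
  = −0.75 × (-0.357139) = 0.267854 substitutions/site.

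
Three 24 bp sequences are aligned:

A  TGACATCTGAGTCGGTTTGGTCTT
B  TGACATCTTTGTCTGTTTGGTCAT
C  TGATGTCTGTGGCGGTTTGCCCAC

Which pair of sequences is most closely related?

A–B: 4/24 differ, p = 0.167, d = 0.188.
A–C: 8/24 differ, p = 0.333, d = 0.441.
B–C: 8/24 differ, p = 0.333, d = 0.441.
The smallest distance is between A and B.

A and B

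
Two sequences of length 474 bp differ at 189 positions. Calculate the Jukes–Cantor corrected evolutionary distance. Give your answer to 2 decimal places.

0.57

p = 189/474 ≈ 0.398734.
d = −(3/4) ln(1 − 4p/3) = −0.75 ln(1 − 0.531645) = −0.75 ln(0.468355)
  = −0.75 × (-0.758529) = 0.568897 substitutions/site.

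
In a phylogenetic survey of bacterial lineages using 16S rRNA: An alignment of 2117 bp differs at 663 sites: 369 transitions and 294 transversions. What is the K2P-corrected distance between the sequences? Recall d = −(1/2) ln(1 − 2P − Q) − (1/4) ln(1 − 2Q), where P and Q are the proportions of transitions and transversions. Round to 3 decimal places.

0.416

P = 369/2117 ≈ 0.174303 and Q = 294/2117 ≈ 0.138876.
Under the Kimura two-parameter model, d = −½ ln(1 − 2P − Q) − ¼ ln(1 − 2Q).
1 − 2P − Q = 0.512518, giving −½ ln(0.512518) = 0.334210.
1 − 2Q = 0.722248, giving −¼ ln(0.722248) = 0.081347.
d = 0.334210 + 0.081347 = 0.415557.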